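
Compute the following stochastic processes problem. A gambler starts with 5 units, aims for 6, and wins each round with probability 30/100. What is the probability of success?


Gambler's ruin formula:
r = q/p = 0.7000/0.3000 = 2.3333
P(win) = (1 - r^i)/(1 - r^N)
= (1 - 2.3333^5)/(1 - 2.3333^6)
= 0.4250

0.4250


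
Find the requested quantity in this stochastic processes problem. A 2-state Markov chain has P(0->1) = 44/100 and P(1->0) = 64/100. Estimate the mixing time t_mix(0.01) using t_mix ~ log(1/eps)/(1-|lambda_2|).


lambda_2 = |1 - p01 - p10| = |1 - 0.4400 - 0.6400| = 0.0800
t_mix ~ log(1/eps)/(1 - |lambda_2|)
= log(100)/(1 - 0.0800) = 4.6052/0.9200
= 5.0056

5.0056


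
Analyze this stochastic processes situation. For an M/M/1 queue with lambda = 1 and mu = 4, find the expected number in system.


rho = 1/4 = 0.2500
L = rho/(1-rho)
= 0.2500/0.7500
= 0.3333

0.3333


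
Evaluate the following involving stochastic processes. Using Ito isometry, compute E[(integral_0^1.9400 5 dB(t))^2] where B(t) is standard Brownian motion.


By Ito isometry: E[(int f dB)^2] = int f^2 dt
= 5^2 * 1.9400
= 25 * 1.9400 = 48.5000

48.5000


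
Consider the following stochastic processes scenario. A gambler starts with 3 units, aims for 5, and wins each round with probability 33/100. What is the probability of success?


Gambler's ruin formula:
r = q/p = 0.6700/0.3300 = 2.0303
P(win) = (1 - r^i)/(1 - r^N)
= (1 - 2.0303^3)/(1 - 2.0303^5)
= 0.2200

0.2200


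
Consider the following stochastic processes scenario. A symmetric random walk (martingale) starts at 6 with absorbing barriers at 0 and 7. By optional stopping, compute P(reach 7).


By optional stopping theorem: E(M at tau) = M(0) = 6
P(hit 7)*7 + P(hit 0)*0 = 6
P(hit 7) = (6 - 0)/(7 - 0) = 6/7 = 0.8571

0.8571


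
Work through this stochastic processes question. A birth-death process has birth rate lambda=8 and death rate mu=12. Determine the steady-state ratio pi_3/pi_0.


For birth-death process, pi_n/pi_0 = (lambda/mu)^n
= (8/12)^3
= 0.2963

0.2963


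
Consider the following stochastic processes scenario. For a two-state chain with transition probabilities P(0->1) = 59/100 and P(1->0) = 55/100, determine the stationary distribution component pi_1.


Stationary distribution: pi_0 = p10/(p01+p10), pi_1 = p01/(p01+p10)
p01 = 0.5900, p10 = 0.5500
pi_1 = 0.5175

0.5175


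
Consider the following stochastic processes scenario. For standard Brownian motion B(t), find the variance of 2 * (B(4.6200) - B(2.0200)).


Var(alpha*(B(t)-B(s))) = alpha^2 * (t-s)
= 2^2 * (4.6200 - 2.0200)
= 4 * 2.6000
= 10.4000

10.4000


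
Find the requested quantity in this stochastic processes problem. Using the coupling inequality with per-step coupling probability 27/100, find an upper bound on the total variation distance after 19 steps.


TV distance bound <= (1-delta)^n
= (1 - 0.2700)^19
= 0.7300^19
= 0.0025

0.0025


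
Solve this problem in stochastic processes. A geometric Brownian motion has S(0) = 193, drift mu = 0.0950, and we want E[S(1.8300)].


E[S(t)] = S(0) * exp(mu * t)
= 193 * exp(0.0950 * 1.8300)
= 193 * 1.1899
= 229.6463

229.6463


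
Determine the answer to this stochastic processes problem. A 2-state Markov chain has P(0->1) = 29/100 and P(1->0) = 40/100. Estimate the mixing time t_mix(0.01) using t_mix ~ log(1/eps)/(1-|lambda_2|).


lambda_2 = |1 - p01 - p10| = |1 - 0.2900 - 0.4000| = 0.3100
t_mix ~ log(1/eps)/(1 - |lambda_2|)
= log(100)/(1 - 0.3100) = 4.6052/0.6900
= 6.6742

6.6742


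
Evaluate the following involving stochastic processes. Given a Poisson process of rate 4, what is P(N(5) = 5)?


P(N(t)=k) = (lambda*t)^k * exp(-lambda*t) / k!
lambda*t = 20
= 20^5 * exp(-20) / 5!
= 3200000 * 2.0612e-09 / 120
= 5.4964e-05

5.4964e-05


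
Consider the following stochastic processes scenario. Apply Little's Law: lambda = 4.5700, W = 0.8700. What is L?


Little's Law: L = lambda * W
= 4.5700 * 0.8700
= 3.9759

3.9759


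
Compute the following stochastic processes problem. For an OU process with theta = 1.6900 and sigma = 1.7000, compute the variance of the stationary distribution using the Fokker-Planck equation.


Stationary variance = sigma^2 / (2*theta)
= 1.7000^2 / (2*1.6900)
= 2.8900 / 3.3800
= 0.8550

0.8550


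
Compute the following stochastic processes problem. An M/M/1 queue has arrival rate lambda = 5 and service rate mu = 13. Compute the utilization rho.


rho = lambda/mu
= 5/13
= 0.3846

0.3846


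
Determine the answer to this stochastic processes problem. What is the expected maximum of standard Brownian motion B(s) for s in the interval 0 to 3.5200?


E(max B(s)) = sqrt(2t/pi)
= sqrt(2*3.5200/pi)
= sqrt(2.2409)
= 1.4970

1.4970


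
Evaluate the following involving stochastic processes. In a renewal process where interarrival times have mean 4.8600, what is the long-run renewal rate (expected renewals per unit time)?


Long-run renewal rate = 1/E(X)
= 1/4.8600
= 0.2058

0.2058


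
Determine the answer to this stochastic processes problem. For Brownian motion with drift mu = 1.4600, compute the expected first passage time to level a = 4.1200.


Expected first passage time = a/mu
= 4.1200/1.4600
= 2.8219

2.8219


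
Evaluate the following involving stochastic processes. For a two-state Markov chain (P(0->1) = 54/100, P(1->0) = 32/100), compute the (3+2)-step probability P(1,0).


P^5 = P^3 * P^2
Computing via matrix multiplication of the transition matrix.
Entry (1,0) of P^5 = 0.3721

0.3721


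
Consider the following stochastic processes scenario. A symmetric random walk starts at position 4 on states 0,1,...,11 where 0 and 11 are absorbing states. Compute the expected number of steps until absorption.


For symmetric RW on 0,...,N with absorbing barriers, E(i) = i*(N-i)
E(4) = 4 * 7 = 28

28


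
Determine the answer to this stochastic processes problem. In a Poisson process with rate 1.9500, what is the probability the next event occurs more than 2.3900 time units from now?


P(X > t) = exp(-lambda * t)
= exp(-1.9500 * 2.3900)
= exp(-4.6605) = 0.0095

0.0095


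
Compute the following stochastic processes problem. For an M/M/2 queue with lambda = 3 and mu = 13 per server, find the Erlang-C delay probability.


a = lambda/mu = 0.2308
rho = a/c = 0.1154
Erlang-C formula applied:
C(c,a) = 0.0239

0.0239


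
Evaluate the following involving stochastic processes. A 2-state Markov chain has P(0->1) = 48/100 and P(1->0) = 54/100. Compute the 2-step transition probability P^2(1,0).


Computing P^2 by matrix multiplication.
P = [[0.5200, 0.4800], [0.5400, 0.4600]]
After raising P to the power 2:
P^2(1,0) = 0.5292

0.5292


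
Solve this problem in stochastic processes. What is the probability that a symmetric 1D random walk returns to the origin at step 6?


P(S(6) = 0) = C(6,3) / 4^3
= 20 / 64
= 0.3125

0.3125


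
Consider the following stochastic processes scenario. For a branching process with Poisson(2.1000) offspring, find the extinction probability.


Since mu = 2.1000 > 1, extinction prob q < 1.
Solve s = exp(mu*(s-1)) iteratively.
q = 0.1779

0.1779


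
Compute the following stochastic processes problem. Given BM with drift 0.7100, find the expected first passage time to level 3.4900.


Expected first passage time = a/mu
= 3.4900/0.7100
= 4.9155

4.9155


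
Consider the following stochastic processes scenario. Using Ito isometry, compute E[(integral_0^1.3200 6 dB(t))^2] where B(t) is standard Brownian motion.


By Ito isometry: E[(int f dB)^2] = int f^2 dt
= 6^2 * 1.3200
= 36 * 1.3200 = 47.5200

47.5200


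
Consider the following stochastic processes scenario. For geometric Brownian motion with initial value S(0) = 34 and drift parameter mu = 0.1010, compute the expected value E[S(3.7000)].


E[S(t)] = S(0) * exp(mu * t)
= 34 * exp(0.1010 * 3.7000)
= 34 * 1.4531
= 49.4054

49.4054


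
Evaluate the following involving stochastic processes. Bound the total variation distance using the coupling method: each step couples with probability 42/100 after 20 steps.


TV distance bound <= (1-delta)^n
= (1 - 0.4200)^20
= 0.5800^20
= 1.8559e-05

1.8559e-05


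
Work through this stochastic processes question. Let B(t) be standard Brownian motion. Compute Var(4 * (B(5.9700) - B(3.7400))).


Var(alpha*(B(t)-B(s))) = alpha^2 * (t-s)
= 4^2 * (5.9700 - 3.7400)
= 16 * 2.2300
= 35.6800

35.6800


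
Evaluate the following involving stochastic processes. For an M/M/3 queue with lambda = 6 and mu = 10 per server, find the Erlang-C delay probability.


a = lambda/mu = 0.6000
rho = a/c = 0.2000
Erlang-C formula applied:
C(c,a) = 0.0247

0.0247


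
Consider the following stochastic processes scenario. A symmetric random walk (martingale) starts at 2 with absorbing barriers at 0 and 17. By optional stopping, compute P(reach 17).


By optional stopping theorem: E(M at tau) = M(0) = 2
P(hit 17)*17 + P(hit 0)*0 = 2
P(hit 17) = (2 - 0)/(17 - 0) = 2/17 = 0.1176

0.1176


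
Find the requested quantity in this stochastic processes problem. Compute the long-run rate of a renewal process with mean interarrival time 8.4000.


Long-run renewal rate = 1/E(X)
= 1/8.4000
= 0.1190

0.1190


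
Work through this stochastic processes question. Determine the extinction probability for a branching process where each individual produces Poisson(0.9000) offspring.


Since mu = 0.9000 <= 1, extinction probability = 1.

1.0000


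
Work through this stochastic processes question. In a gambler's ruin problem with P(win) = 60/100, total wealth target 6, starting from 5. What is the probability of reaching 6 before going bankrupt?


Gambler's ruin formula:
r = q/p = 0.4000/0.6000 = 0.6667
P(win) = (1 - r^i)/(1 - r^N)
= (1 - 0.6667^5)/(1 - 0.6667^6)
= 0.9519

0.9519


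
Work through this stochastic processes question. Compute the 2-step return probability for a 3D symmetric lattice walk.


P(return in 2 steps) = P(reverse first step) = 1/(2d)
= 1/6
= 0.1667

0.1667


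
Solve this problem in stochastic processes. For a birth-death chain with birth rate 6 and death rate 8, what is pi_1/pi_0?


For birth-death process, pi_n/pi_0 = (lambda/mu)^n
= (6/8)^1
= 0.7500

0.7500


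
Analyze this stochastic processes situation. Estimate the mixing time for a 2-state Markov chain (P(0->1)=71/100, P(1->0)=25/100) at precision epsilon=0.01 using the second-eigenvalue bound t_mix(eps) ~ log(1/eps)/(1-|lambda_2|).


lambda_2 = |1 - p01 - p10| = |1 - 0.7100 - 0.2500| = 0.0400
t_mix ~ log(1/eps)/(1 - |lambda_2|)
= log(100)/(1 - 0.0400) = 4.6052/0.9600
= 4.7971

4.7971


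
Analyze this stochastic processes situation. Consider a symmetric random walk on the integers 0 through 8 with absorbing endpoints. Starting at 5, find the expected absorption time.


For symmetric RW on 0,...,N with absorbing barriers, E(i) = i*(N-i)
E(5) = 5 * 3 = 15

15


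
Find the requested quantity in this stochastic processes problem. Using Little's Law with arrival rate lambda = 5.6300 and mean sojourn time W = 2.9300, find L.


Little's Law: L = lambda * W
= 5.6300 * 2.9300
= 16.4959

16.4959


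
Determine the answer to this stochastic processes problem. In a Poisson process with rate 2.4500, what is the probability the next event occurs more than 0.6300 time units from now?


P(X > t) = exp(-lambda * t)
= exp(-2.4500 * 0.6300)
= exp(-1.5435) = 0.2136

0.2136


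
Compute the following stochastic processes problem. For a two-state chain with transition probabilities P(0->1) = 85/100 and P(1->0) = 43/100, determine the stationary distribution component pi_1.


Stationary distribution: pi_0 = p10/(p01+p10), pi_1 = p01/(p01+p10)
p01 = 0.8500, p10 = 0.4300
pi_1 = 0.6641

0.6641


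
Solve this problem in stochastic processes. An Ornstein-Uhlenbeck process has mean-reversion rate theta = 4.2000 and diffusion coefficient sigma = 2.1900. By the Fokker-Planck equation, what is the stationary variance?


Stationary variance = sigma^2 / (2*theta)
= 2.1900^2 / (2*4.2000)
= 4.7961 / 8.4000
= 0.5710

0.5710


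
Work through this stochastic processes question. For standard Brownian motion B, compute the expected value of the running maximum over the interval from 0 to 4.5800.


E(max B(s)) = sqrt(2t/pi)
= sqrt(2*4.5800/pi)
= sqrt(2.9157)
= 1.7075

1.7075


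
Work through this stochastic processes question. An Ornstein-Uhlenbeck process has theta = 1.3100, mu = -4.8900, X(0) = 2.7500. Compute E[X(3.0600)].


E[X(t)] = mu + (X(0) - mu)*exp(-theta*t)
= -4.8900 + (2.7500 - -4.8900)*exp(-1.3100*3.0600)
= -4.8900 + 7.6400 * 0.0182
= -4.7513

-4.7513


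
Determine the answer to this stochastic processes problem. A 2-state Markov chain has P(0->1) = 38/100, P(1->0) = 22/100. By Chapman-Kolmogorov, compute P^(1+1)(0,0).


P^2 = P^1 * P^1
Computing via matrix multiplication of the transition matrix.
Entry (0,0) of P^2 = 0.4680

0.4680


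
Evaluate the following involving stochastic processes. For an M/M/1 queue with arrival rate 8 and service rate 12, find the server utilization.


rho = lambda/mu
= 8/12
= 0.6667

0.6667


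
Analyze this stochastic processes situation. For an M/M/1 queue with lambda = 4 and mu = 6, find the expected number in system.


rho = 4/6 = 0.6667
L = rho/(1-rho)
= 0.6667/0.3333
= 2.0000

2.0000


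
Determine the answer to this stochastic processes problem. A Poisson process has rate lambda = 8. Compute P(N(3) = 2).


P(N(t)=k) = (lambda*t)^k * exp(-lambda*t) / k!
lambda*t = 24
= 24^2 * exp(-24) / 2!
= 576 * 3.7751e-11 / 2
= 1.0872e-08

1.0872e-08


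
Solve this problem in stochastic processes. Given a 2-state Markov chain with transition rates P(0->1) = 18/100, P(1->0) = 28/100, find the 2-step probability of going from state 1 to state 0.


Computing P^2 by matrix multiplication.
P = [[0.8200, 0.1800], [0.2800, 0.7200]]
After raising P to the power 2:
P^2(1,0) = 0.4312

0.4312


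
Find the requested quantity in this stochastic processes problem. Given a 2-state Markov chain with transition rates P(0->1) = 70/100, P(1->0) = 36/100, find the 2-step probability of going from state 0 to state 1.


Computing P^2 by matrix multiplication.
P = [[0.3000, 0.7000], [0.3600, 0.6400]]
After raising P to the power 2:
P^2(0,1) = 0.6580

0.6580


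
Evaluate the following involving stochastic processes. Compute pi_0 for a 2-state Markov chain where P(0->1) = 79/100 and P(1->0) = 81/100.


Stationary distribution: pi_0 = p10/(p01+p10), pi_1 = p01/(p01+p10)
p01 = 0.7900, p10 = 0.8100
pi_0 = 0.5062

0.5062


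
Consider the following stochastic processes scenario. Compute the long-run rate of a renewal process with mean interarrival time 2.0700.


Long-run renewal rate = 1/E(X)
= 1/2.0700
= 0.4831

0.4831


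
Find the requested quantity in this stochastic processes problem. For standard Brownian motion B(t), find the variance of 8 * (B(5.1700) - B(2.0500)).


Var(alpha*(B(t)-B(s))) = alpha^2 * (t-s)
= 8^2 * (5.1700 - 2.0500)
= 64 * 3.1200
= 199.6800

199.6800


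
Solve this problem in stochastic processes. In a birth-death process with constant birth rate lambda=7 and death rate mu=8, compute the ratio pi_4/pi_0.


For birth-death process, pi_n/pi_0 = (lambda/mu)^n
= (7/8)^4
= 0.5862

0.5862


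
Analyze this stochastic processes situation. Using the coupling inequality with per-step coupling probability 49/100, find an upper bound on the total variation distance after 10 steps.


TV distance bound <= (1-delta)^n
= (1 - 0.4900)^10
= 0.5100^10
= 0.0012

0.0012


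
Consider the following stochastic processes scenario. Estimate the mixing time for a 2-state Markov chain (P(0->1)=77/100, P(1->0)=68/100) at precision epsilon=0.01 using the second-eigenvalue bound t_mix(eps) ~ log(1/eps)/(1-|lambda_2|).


lambda_2 = |1 - p01 - p10| = |1 - 0.7700 - 0.6800| = 0.4500
t_mix ~ log(1/eps)/(1 - |lambda_2|)
= log(100)/(1 - 0.4500) = 4.6052/0.5500
= 8.3730

8.3730


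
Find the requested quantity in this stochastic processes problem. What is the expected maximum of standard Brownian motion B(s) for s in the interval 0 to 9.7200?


E(max B(s)) = sqrt(2t/pi)
= sqrt(2*9.7200/pi)
= sqrt(6.1879)
= 2.4876

2.4876


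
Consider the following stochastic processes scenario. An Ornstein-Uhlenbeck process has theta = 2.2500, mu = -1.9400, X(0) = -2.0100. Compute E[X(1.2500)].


E[X(t)] = mu + (X(0) - mu)*exp(-theta*t)
= -1.9400 + (-2.0100 - -1.9400)*exp(-2.2500*1.2500)
= -1.9400 + -0.0700 * 0.0601
= -1.9442

-1.9442


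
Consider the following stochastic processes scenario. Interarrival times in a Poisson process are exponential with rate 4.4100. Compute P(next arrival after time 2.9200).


P(X > t) = exp(-lambda * t)
= exp(-4.4100 * 2.9200)
= exp(-12.8772) = 2.5557e-06

2.5557e-06


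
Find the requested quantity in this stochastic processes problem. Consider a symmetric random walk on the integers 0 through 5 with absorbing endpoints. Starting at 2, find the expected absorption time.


For symmetric RW on 0,...,N with absorbing barriers, E(i) = i*(N-i)
E(2) = 2 * 3 = 6

6


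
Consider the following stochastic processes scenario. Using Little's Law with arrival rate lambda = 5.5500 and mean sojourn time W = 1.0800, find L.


Little's Law: L = lambda * W
= 5.5500 * 1.0800
= 5.9940

5.9940


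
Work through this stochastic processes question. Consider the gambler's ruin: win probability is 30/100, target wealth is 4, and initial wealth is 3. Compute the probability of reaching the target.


Gambler's ruin formula:
r = q/p = 0.7000/0.3000 = 2.3333
P(win) = (1 - r^i)/(1 - r^N)
= (1 - 2.3333^3)/(1 - 2.3333^4)
= 0.4086

0.4086


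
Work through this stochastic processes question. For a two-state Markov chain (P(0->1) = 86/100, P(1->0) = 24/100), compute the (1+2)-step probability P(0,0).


P^3 = P^1 * P^2
Computing via matrix multiplication of the transition matrix.
Entry (0,0) of P^3 = 0.2174

0.2174


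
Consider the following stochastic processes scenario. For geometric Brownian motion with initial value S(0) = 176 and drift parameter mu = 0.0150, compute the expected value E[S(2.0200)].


E[S(t)] = S(0) * exp(mu * t)
= 176 * exp(0.0150 * 2.0200)
= 176 * 1.0308
= 181.4144

181.4144


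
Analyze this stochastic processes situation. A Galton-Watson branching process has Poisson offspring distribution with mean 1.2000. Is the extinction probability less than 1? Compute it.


Since mu = 1.2000 > 1, extinction prob q < 1.
Solve s = exp(mu*(s-1)) iteratively.
q = 0.6863

0.6863


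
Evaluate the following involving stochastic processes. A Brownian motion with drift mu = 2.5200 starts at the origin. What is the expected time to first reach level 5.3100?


Expected first passage time = a/mu
= 5.3100/2.5200
= 2.1071

2.1071


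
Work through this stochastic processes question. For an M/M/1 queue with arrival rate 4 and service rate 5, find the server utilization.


rho = lambda/mu
= 4/5
= 0.8000

0.8000


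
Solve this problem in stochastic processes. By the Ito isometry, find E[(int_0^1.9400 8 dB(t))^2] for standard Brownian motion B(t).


By Ito isometry: E[(int f dB)^2] = int f^2 dt
= 8^2 * 1.9400
= 64 * 1.9400 = 124.1600

124.1600


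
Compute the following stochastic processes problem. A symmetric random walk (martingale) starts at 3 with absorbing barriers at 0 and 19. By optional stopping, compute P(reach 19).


By optional stopping theorem: E(M at tau) = M(0) = 3
P(hit 19)*19 + P(hit 0)*0 = 3
P(hit 19) = (3 - 0)/(19 - 0) = 3/19 = 0.1579

0.1579


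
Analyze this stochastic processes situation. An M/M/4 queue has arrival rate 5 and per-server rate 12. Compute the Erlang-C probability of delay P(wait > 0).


a = lambda/mu = 0.4167
rho = a/c = 0.1042
Erlang-C formula applied:
C(c,a) = 9.2417e-04

9.2417e-04


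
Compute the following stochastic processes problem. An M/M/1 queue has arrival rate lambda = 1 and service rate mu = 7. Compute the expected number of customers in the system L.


rho = 1/7 = 0.1429
L = rho/(1-rho)
= 0.1429/0.8571
= 0.1667

0.1667


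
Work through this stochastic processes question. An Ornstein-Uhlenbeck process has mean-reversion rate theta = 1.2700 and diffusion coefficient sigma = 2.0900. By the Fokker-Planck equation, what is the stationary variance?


Stationary variance = sigma^2 / (2*theta)
= 2.0900^2 / (2*1.2700)
= 4.3681 / 2.5400
= 1.7197

1.7197


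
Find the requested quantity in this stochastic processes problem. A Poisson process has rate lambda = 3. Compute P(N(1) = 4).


P(N(t)=k) = (lambda*t)^k * exp(-lambda*t) / k!
lambda*t = 3
= 3^4 * exp(-3) / 4!
= 81 * 0.0498 / 24
= 0.1680

0.1680


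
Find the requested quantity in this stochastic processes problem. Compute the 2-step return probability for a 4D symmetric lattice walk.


P(return in 2 steps) = P(reverse first step) = 1/(2d)
= 1/8
= 0.1250

0.1250


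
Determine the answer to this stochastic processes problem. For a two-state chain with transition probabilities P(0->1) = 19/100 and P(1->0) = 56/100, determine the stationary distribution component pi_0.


Stationary distribution: pi_0 = p10/(p01+p10), pi_1 = p01/(p01+p10)
p01 = 0.1900, p10 = 0.5600
pi_0 = 0.7467

0.7467


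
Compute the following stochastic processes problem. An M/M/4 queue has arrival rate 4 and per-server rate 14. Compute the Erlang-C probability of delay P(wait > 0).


a = lambda/mu = 0.2857
rho = a/c = 0.0714
Erlang-C formula applied:
C(c,a) = 2.2471e-04

2.2471e-04


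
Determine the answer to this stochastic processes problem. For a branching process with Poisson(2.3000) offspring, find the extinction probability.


Since mu = 2.3000 > 1, extinction prob q < 1.
Solve s = exp(mu*(s-1)) iteratively.
q = 0.1376

0.1376


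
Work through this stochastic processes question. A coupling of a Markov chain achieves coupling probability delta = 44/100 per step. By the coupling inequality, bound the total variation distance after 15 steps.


TV distance bound <= (1-delta)^n
= (1 - 0.4400)^15
= 0.5600^15
= 1.6704e-04

1.6704e-04


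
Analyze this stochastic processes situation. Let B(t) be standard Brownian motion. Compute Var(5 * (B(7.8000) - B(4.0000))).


Var(alpha*(B(t)-B(s))) = alpha^2 * (t-s)
= 5^2 * (7.8000 - 4.0000)
= 25 * 3.8000
= 95.0000

95.0000


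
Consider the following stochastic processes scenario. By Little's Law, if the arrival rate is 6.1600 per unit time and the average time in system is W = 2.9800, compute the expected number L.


Little's Law: L = lambda * W
= 6.1600 * 2.9800
= 18.3568

18.3568


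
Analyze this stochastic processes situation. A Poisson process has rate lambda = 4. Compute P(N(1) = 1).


P(N(t)=k) = (lambda*t)^k * exp(-lambda*t) / k!
lambda*t = 4
= 4^1 * exp(-4) / 1!
= 4 * 0.0183 / 1
= 0.0733

0.0733


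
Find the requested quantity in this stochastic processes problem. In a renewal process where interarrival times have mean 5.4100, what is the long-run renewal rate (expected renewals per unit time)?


Long-run renewal rate = 1/E(X)
= 1/5.4100
= 0.1848

0.1848


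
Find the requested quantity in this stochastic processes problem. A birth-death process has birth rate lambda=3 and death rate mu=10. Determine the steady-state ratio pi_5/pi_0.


For birth-death process, pi_n/pi_0 = (lambda/mu)^n
= (3/10)^5
= 0.0024

0.0024


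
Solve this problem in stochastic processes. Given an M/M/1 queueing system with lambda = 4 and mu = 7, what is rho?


rho = lambda/mu
= 4/7
= 0.5714

0.5714


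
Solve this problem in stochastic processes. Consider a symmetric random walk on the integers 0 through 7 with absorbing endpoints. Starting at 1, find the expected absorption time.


For symmetric RW on 0,...,N with absorbing barriers, E(i) = i*(N-i)
E(1) = 1 * 6 = 6

6


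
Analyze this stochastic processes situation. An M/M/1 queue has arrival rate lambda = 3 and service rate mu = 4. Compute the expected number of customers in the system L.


rho = 3/4 = 0.7500
L = rho/(1-rho)
= 0.7500/0.2500
= 3.0000

3.0000


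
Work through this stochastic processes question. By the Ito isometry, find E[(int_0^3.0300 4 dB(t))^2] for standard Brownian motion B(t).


By Ito isometry: E[(int f dB)^2] = int f^2 dt
= 4^2 * 3.0300
= 16 * 3.0300 = 48.4800

48.4800


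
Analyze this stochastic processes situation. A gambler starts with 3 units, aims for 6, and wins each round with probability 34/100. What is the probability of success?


Gambler's ruin formula:
r = q/p = 0.6600/0.3400 = 1.9412
P(win) = (1 - r^i)/(1 - r^N)
= (1 - 1.9412^3)/(1 - 1.9412^6)
= 0.1203

0.1203


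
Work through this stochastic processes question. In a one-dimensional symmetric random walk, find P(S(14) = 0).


P(S(14) = 0) = C(14,7) / 4^7
= 3432 / 16384
= 0.2095

0.2095


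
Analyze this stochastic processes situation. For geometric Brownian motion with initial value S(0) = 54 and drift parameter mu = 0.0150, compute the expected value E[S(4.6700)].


E[S(t)] = S(0) * exp(mu * t)
= 54 * exp(0.0150 * 4.6700)
= 54 * 1.0726
= 57.9183

57.9183


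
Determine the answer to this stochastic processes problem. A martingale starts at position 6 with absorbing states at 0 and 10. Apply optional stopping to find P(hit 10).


By optional stopping theorem: E(M at tau) = M(0) = 6
P(hit 10)*10 + P(hit 0)*0 = 6
P(hit 10) = (6 - 0)/(10 - 0) = 3/5 = 0.6000

0.6000


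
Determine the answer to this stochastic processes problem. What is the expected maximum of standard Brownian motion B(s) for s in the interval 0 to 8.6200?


E(max B(s)) = sqrt(2t/pi)
= sqrt(2*8.6200/pi)
= sqrt(5.4877)
= 2.3426

2.3426


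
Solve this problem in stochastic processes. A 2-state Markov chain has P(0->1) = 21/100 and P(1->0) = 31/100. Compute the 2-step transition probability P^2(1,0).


Computing P^2 by matrix multiplication.
P = [[0.7900, 0.2100], [0.3100, 0.6900]]
After raising P to the power 2:
P^2(1,0) = 0.4588

0.4588


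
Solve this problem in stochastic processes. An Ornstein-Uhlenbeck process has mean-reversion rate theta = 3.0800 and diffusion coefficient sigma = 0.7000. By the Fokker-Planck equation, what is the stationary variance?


Stationary variance = sigma^2 / (2*theta)
= 0.7000^2 / (2*3.0800)
= 0.4900 / 6.1600
= 0.0795

0.0795


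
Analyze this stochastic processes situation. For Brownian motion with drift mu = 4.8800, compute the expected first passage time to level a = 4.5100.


Expected first passage time = a/mu
= 4.5100/4.8800
= 0.9242

0.9242


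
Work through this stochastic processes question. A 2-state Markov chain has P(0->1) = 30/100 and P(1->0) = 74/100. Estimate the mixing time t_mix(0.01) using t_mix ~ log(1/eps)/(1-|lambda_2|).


lambda_2 = |1 - p01 - p10| = |1 - 0.3000 - 0.7400| = 0.0400
t_mix ~ log(1/eps)/(1 - |lambda_2|)
= log(100)/(1 - 0.0400) = 4.6052/0.9600
= 4.7971

4.7971


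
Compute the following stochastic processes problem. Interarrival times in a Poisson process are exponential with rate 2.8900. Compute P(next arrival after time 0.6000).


P(X > t) = exp(-lambda * t)
= exp(-2.8900 * 0.6000)
= exp(-1.7340) = 0.1766

0.1766


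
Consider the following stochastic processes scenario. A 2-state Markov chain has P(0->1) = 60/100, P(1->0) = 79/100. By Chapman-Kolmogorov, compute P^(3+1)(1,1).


P^4 = P^3 * P^1
Computing via matrix multiplication of the transition matrix.
Entry (1,1) of P^4 = 0.4448

0.4448


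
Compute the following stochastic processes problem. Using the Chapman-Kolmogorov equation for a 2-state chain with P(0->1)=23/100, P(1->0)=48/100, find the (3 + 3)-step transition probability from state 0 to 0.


P^6 = P^3 * P^3
Computing via matrix multiplication of the transition matrix.
Entry (0,0) of P^6 = 0.6762

0.6762


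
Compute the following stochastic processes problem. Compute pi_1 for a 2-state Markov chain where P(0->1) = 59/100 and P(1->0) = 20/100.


Stationary distribution: pi_0 = p10/(p01+p10), pi_1 = p01/(p01+p10)
p01 = 0.5900, p10 = 0.2000
pi_1 = 0.7468

0.7468


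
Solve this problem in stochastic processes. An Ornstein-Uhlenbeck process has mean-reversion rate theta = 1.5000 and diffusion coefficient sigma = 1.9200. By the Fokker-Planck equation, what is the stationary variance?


Stationary variance = sigma^2 / (2*theta)
= 1.9200^2 / (2*1.5000)
= 3.6864 / 3.0000
= 1.2288

1.2288


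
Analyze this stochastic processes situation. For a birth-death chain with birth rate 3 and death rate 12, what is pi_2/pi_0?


For birth-death process, pi_n/pi_0 = (lambda/mu)^n
= (3/12)^2
= 0.0625

0.0625


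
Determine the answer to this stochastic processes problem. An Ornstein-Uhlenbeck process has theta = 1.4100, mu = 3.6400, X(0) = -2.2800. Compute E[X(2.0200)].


E[X(t)] = mu + (X(0) - mu)*exp(-theta*t)
= 3.6400 + (-2.2800 - 3.6400)*exp(-1.4100*2.0200)
= 3.6400 + -5.9200 * 0.0579
= 3.2969

3.2969


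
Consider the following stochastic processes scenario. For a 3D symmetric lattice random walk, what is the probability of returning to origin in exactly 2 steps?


P(return in 2 steps) = P(reverse first step) = 1/(2d)
= 1/6
= 0.1667

0.1667


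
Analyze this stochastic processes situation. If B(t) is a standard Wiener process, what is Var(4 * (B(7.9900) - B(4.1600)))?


Var(alpha*(B(t)-B(s))) = alpha^2 * (t-s)
= 4^2 * (7.9900 - 4.1600)
= 16 * 3.8300
= 61.2800

61.2800


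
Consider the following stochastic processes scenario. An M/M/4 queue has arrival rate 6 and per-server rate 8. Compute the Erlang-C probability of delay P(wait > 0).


a = lambda/mu = 0.7500
rho = a/c = 0.1875
Erlang-C formula applied:
C(c,a) = 0.0077

0.0077


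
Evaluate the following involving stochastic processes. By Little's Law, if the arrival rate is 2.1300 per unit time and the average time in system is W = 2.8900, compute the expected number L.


Little's Law: L = lambda * W
= 2.1300 * 2.8900
= 6.1557

6.1557


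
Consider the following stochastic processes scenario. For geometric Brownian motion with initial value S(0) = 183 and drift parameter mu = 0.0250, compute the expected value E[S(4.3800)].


E[S(t)] = S(0) * exp(mu * t)
= 183 * exp(0.0250 * 4.3800)
= 183 * 1.1157
= 204.1768

204.1768


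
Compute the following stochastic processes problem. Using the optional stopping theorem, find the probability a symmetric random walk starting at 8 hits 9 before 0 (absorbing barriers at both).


By optional stopping theorem: E(M at tau) = M(0) = 8
P(hit 9)*9 + P(hit 0)*0 = 8
P(hit 9) = (8 - 0)/(9 - 0) = 8/9 = 0.8889

0.8889


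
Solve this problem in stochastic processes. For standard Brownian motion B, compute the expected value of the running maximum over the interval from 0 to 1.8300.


E(max B(s)) = sqrt(2t/pi)
= sqrt(2*1.8300/pi)
= sqrt(1.1650)
= 1.0794

1.0794


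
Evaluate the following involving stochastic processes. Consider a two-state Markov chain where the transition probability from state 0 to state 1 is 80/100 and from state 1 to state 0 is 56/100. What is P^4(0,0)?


Computing P^4 by matrix multiplication.
P = [[0.2000, 0.8000], [0.5600, 0.4400]]
After raising P to the power 4:
P^4(0,0) = 0.4216

0.4216


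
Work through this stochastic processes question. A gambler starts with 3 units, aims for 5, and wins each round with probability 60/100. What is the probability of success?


Gambler's ruin formula:
r = q/p = 0.4000/0.6000 = 0.6667
P(win) = (1 - r^i)/(1 - r^N)
= (1 - 0.6667^3)/(1 - 0.6667^5)
= 0.8104

0.8104


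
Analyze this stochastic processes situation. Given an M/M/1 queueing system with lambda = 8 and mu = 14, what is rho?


rho = lambda/mu
= 8/14
= 0.5714

0.5714


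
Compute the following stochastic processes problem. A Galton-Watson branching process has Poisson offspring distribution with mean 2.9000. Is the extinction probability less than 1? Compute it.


Since mu = 2.9000 > 1, extinction prob q < 1.
Solve s = exp(mu*(s-1)) iteratively.
q = 0.0668

0.0668


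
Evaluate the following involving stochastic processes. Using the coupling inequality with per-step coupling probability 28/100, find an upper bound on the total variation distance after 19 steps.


TV distance bound <= (1-delta)^n
= (1 - 0.2800)^19
= 0.7200^19
= 0.0019

0.0019


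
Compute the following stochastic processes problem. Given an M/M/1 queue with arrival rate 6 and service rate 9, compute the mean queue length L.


rho = 6/9 = 0.6667
L = rho/(1-rho)
= 0.6667/0.3333
= 2.0000

2.0000


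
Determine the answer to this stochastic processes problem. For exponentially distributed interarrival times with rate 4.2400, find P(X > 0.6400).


P(X > t) = exp(-lambda * t)
= exp(-4.2400 * 0.6400)
= exp(-2.7136) = 0.0663

0.0663


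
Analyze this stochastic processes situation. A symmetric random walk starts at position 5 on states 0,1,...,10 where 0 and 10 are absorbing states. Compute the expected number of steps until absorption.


For symmetric RW on 0,...,N with absorbing barriers, E(i) = i*(N-i)
E(5) = 5 * 5 = 25

25


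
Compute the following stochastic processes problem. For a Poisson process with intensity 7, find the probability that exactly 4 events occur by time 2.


P(N(t)=k) = (lambda*t)^k * exp(-lambda*t) / k!
lambda*t = 14
= 14^4 * exp(-14) / 4!
= 38416 * 8.3153e-07 / 24
= 0.0013

0.0013


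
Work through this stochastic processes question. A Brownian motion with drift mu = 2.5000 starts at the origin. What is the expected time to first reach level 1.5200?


Expected first passage time = a/mu
= 1.5200/2.5000
= 0.6080

0.6080


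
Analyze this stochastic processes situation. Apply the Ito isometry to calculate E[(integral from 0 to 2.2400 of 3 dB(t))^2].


By Ito isometry: E[(int f dB)^2] = int f^2 dt
= 3^2 * 2.2400
= 9 * 2.2400 = 20.1600

20.1600


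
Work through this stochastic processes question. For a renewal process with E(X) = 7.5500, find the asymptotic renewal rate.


Long-run renewal rate = 1/E(X)
= 1/7.5500
= 0.1325

0.1325


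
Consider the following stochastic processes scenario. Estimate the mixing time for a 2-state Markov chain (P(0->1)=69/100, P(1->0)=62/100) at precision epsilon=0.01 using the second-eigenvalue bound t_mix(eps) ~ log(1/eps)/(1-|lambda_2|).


lambda_2 = |1 - p01 - p10| = |1 - 0.6900 - 0.6200| = 0.3100
t_mix ~ log(1/eps)/(1 - |lambda_2|)
= log(100)/(1 - 0.3100) = 4.6052/0.6900
= 6.6742

6.6742


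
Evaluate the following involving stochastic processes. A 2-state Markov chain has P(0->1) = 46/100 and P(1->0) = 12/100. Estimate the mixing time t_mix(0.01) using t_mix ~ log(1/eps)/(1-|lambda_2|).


lambda_2 = |1 - p01 - p10| = |1 - 0.4600 - 0.1200| = 0.4200
t_mix ~ log(1/eps)/(1 - |lambda_2|)
= log(100)/(1 - 0.4200) = 4.6052/0.5800
= 7.9399

7.9399


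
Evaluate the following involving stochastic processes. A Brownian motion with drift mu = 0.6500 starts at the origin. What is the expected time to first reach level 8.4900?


Expected first passage time = a/mu
= 8.4900/0.6500
= 13.0615

13.0615


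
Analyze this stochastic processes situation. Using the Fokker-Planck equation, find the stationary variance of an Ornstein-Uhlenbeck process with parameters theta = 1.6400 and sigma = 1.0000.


Stationary variance = sigma^2 / (2*theta)
= 1.0000^2 / (2*1.6400)
= 1.0000 / 3.2800
= 0.3049

0.3049


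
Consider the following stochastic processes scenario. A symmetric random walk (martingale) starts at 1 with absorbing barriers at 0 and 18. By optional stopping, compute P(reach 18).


By optional stopping theorem: E(M at tau) = M(0) = 1
P(hit 18)*18 + P(hit 0)*0 = 1
P(hit 18) = (1 - 0)/(18 - 0) = 1/18 = 0.0556

0.0556


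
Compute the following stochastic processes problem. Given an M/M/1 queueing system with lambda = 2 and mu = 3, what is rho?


rho = lambda/mu
= 2/3
= 0.6667

0.6667


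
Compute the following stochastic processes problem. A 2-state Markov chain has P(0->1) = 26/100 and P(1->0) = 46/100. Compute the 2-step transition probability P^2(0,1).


Computing P^2 by matrix multiplication.
P = [[0.7400, 0.2600], [0.4600, 0.5400]]
After raising P to the power 2:
P^2(0,1) = 0.3328

0.3328


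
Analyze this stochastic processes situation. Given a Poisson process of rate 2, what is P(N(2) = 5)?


P(N(t)=k) = (lambda*t)^k * exp(-lambda*t) / k!
lambda*t = 4
= 4^5 * exp(-4) / 5!
= 1024 * 0.0183 / 120
= 0.1563

0.1563


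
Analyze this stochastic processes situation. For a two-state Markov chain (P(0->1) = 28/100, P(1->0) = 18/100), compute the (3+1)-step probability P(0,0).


P^4 = P^3 * P^1
Computing via matrix multiplication of the transition matrix.
Entry (0,0) of P^4 = 0.4431

0.4431


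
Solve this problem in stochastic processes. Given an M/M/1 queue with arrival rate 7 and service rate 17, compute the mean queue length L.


rho = 7/17 = 0.4118
L = rho/(1-rho)
= 0.4118/0.5882
= 0.7000

0.7000


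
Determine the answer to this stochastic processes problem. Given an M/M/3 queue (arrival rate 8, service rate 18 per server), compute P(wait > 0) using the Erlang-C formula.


a = lambda/mu = 0.4444
rho = a/c = 0.1481
Erlang-C formula applied:
C(c,a) = 0.0110

0.0110


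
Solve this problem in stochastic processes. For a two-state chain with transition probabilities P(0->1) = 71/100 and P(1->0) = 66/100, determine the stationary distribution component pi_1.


Stationary distribution: pi_0 = p10/(p01+p10), pi_1 = p01/(p01+p10)
p01 = 0.7100, p10 = 0.6600
pi_1 = 0.5182

0.5182


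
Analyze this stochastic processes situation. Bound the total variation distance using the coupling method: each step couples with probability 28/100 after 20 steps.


TV distance bound <= (1-delta)^n
= (1 - 0.2800)^20
= 0.7200^20
= 0.0014

0.0014


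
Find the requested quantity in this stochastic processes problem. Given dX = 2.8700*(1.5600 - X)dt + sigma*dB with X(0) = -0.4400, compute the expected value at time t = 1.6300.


E[X(t)] = mu + (X(0) - mu)*exp(-theta*t)
= 1.5600 + (-0.4400 - 1.5600)*exp(-2.8700*1.6300)
= 1.5600 + -2.0000 * 0.0093
= 1.5414

1.5414


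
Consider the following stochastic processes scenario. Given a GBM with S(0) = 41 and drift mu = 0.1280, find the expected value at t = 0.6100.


E[S(t)] = S(0) * exp(mu * t)
= 41 * exp(0.1280 * 0.6100)
= 41 * 1.0812
= 44.3296

44.3296


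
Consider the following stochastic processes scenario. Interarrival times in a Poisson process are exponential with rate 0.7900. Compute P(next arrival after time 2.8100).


P(X > t) = exp(-lambda * t)
= exp(-0.7900 * 2.8100)
= exp(-2.2199) = 0.1086

0.1086


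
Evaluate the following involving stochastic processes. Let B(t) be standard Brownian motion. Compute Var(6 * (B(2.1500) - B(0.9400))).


Var(alpha*(B(t)-B(s))) = alpha^2 * (t-s)
= 6^2 * (2.1500 - 0.9400)
= 36 * 1.2100
= 43.5600

43.5600


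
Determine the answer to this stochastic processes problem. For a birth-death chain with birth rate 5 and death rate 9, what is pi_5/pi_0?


For birth-death process, pi_n/pi_0 = (lambda/mu)^n
= (5/9)^5
= 0.0529

0.0529


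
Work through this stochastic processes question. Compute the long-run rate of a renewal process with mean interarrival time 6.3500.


Long-run renewal rate = 1/E(X)
= 1/6.3500
= 0.1575

0.1575


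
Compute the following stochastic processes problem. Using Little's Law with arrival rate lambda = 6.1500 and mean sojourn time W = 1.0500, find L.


Little's Law: L = lambda * W
= 6.1500 * 1.0500
= 6.4575

6.4575


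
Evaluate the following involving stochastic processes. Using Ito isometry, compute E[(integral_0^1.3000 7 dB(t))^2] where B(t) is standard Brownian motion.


By Ito isometry: E[(int f dB)^2] = int f^2 dt
= 7^2 * 1.3000
= 49 * 1.3000 = 63.7000

63.7000
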